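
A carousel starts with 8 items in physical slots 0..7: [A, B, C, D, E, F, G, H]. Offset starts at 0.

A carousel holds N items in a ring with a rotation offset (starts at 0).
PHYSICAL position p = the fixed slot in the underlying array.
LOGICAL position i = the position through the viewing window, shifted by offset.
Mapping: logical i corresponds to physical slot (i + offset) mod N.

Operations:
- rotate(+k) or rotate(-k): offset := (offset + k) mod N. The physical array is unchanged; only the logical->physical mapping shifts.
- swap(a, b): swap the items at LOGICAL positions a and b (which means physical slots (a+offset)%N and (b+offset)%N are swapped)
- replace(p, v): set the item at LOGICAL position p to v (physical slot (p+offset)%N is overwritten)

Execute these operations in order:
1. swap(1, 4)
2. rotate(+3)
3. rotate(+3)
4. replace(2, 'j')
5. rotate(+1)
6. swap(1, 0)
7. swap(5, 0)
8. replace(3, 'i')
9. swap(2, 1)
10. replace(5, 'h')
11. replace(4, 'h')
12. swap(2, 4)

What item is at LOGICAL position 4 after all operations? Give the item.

Answer: H

Derivation:
After op 1 (swap(1, 4)): offset=0, physical=[A,E,C,D,B,F,G,H], logical=[A,E,C,D,B,F,G,H]
After op 2 (rotate(+3)): offset=3, physical=[A,E,C,D,B,F,G,H], logical=[D,B,F,G,H,A,E,C]
After op 3 (rotate(+3)): offset=6, physical=[A,E,C,D,B,F,G,H], logical=[G,H,A,E,C,D,B,F]
After op 4 (replace(2, 'j')): offset=6, physical=[j,E,C,D,B,F,G,H], logical=[G,H,j,E,C,D,B,F]
After op 5 (rotate(+1)): offset=7, physical=[j,E,C,D,B,F,G,H], logical=[H,j,E,C,D,B,F,G]
After op 6 (swap(1, 0)): offset=7, physical=[H,E,C,D,B,F,G,j], logical=[j,H,E,C,D,B,F,G]
After op 7 (swap(5, 0)): offset=7, physical=[H,E,C,D,j,F,G,B], logical=[B,H,E,C,D,j,F,G]
After op 8 (replace(3, 'i')): offset=7, physical=[H,E,i,D,j,F,G,B], logical=[B,H,E,i,D,j,F,G]
After op 9 (swap(2, 1)): offset=7, physical=[E,H,i,D,j,F,G,B], logical=[B,E,H,i,D,j,F,G]
After op 10 (replace(5, 'h')): offset=7, physical=[E,H,i,D,h,F,G,B], logical=[B,E,H,i,D,h,F,G]
After op 11 (replace(4, 'h')): offset=7, physical=[E,H,i,h,h,F,G,B], logical=[B,E,H,i,h,h,F,G]
After op 12 (swap(2, 4)): offset=7, physical=[E,h,i,H,h,F,G,B], logical=[B,E,h,i,H,h,F,G]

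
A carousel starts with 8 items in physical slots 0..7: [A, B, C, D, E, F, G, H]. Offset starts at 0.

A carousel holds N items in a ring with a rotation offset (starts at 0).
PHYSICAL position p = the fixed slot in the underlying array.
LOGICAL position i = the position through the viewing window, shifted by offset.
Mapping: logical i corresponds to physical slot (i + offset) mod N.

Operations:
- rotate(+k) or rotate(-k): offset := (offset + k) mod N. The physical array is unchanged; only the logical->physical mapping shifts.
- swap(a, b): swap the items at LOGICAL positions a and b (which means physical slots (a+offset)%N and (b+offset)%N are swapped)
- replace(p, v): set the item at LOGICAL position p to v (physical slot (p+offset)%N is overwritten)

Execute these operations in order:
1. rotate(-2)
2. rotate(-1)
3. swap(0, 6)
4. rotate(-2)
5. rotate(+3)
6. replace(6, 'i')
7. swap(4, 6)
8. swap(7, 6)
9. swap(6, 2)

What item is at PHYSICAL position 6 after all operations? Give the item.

After op 1 (rotate(-2)): offset=6, physical=[A,B,C,D,E,F,G,H], logical=[G,H,A,B,C,D,E,F]
After op 2 (rotate(-1)): offset=5, physical=[A,B,C,D,E,F,G,H], logical=[F,G,H,A,B,C,D,E]
After op 3 (swap(0, 6)): offset=5, physical=[A,B,C,F,E,D,G,H], logical=[D,G,H,A,B,C,F,E]
After op 4 (rotate(-2)): offset=3, physical=[A,B,C,F,E,D,G,H], logical=[F,E,D,G,H,A,B,C]
After op 5 (rotate(+3)): offset=6, physical=[A,B,C,F,E,D,G,H], logical=[G,H,A,B,C,F,E,D]
After op 6 (replace(6, 'i')): offset=6, physical=[A,B,C,F,i,D,G,H], logical=[G,H,A,B,C,F,i,D]
After op 7 (swap(4, 6)): offset=6, physical=[A,B,i,F,C,D,G,H], logical=[G,H,A,B,i,F,C,D]
After op 8 (swap(7, 6)): offset=6, physical=[A,B,i,F,D,C,G,H], logical=[G,H,A,B,i,F,D,C]
After op 9 (swap(6, 2)): offset=6, physical=[D,B,i,F,A,C,G,H], logical=[G,H,D,B,i,F,A,C]

Answer: G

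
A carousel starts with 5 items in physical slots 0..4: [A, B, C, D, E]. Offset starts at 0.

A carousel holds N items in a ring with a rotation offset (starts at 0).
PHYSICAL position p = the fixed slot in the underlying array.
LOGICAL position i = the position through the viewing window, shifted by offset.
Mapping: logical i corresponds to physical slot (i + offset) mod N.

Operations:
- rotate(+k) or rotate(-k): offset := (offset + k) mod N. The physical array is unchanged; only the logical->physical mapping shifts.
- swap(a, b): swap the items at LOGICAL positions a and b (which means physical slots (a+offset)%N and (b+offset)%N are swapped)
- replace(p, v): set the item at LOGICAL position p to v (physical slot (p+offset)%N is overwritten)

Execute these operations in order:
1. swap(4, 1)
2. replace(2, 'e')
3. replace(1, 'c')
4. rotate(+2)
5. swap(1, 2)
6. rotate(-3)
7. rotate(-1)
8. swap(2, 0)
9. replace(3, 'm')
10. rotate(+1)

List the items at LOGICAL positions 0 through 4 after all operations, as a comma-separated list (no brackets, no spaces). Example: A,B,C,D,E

After op 1 (swap(4, 1)): offset=0, physical=[A,E,C,D,B], logical=[A,E,C,D,B]
After op 2 (replace(2, 'e')): offset=0, physical=[A,E,e,D,B], logical=[A,E,e,D,B]
After op 3 (replace(1, 'c')): offset=0, physical=[A,c,e,D,B], logical=[A,c,e,D,B]
After op 4 (rotate(+2)): offset=2, physical=[A,c,e,D,B], logical=[e,D,B,A,c]
After op 5 (swap(1, 2)): offset=2, physical=[A,c,e,B,D], logical=[e,B,D,A,c]
After op 6 (rotate(-3)): offset=4, physical=[A,c,e,B,D], logical=[D,A,c,e,B]
After op 7 (rotate(-1)): offset=3, physical=[A,c,e,B,D], logical=[B,D,A,c,e]
After op 8 (swap(2, 0)): offset=3, physical=[B,c,e,A,D], logical=[A,D,B,c,e]
After op 9 (replace(3, 'm')): offset=3, physical=[B,m,e,A,D], logical=[A,D,B,m,e]
After op 10 (rotate(+1)): offset=4, physical=[B,m,e,A,D], logical=[D,B,m,e,A]

Answer: D,B,m,e,A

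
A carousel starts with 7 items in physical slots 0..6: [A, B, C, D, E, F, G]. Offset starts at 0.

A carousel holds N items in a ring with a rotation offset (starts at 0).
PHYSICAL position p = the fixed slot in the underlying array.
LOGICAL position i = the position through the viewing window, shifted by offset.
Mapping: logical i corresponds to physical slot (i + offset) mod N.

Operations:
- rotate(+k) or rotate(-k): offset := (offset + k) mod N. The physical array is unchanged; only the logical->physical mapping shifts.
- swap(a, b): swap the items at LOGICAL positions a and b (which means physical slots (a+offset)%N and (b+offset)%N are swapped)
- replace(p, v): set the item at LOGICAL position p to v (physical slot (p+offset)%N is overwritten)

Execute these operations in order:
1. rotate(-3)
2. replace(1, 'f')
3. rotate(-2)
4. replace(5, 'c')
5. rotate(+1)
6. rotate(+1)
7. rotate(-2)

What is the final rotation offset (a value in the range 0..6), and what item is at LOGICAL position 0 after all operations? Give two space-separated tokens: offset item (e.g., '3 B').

Answer: 2 C

Derivation:
After op 1 (rotate(-3)): offset=4, physical=[A,B,C,D,E,F,G], logical=[E,F,G,A,B,C,D]
After op 2 (replace(1, 'f')): offset=4, physical=[A,B,C,D,E,f,G], logical=[E,f,G,A,B,C,D]
After op 3 (rotate(-2)): offset=2, physical=[A,B,C,D,E,f,G], logical=[C,D,E,f,G,A,B]
After op 4 (replace(5, 'c')): offset=2, physical=[c,B,C,D,E,f,G], logical=[C,D,E,f,G,c,B]
After op 5 (rotate(+1)): offset=3, physical=[c,B,C,D,E,f,G], logical=[D,E,f,G,c,B,C]
After op 6 (rotate(+1)): offset=4, physical=[c,B,C,D,E,f,G], logical=[E,f,G,c,B,C,D]
After op 7 (rotate(-2)): offset=2, physical=[c,B,C,D,E,f,G], logical=[C,D,E,f,G,c,B]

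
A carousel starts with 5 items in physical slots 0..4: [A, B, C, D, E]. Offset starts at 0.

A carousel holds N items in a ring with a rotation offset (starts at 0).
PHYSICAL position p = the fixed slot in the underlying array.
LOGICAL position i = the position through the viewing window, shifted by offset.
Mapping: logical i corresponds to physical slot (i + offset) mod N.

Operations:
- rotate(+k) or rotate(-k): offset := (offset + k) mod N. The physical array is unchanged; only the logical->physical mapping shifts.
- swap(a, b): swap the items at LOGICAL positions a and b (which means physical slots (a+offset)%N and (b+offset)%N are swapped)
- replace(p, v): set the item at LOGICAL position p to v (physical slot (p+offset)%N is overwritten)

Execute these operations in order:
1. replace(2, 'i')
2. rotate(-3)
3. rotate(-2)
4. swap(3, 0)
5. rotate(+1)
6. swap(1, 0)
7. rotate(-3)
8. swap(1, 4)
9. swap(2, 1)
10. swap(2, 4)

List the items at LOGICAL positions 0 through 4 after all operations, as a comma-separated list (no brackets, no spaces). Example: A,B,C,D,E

Answer: A,D,E,i,B

Derivation:
After op 1 (replace(2, 'i')): offset=0, physical=[A,B,i,D,E], logical=[A,B,i,D,E]
After op 2 (rotate(-3)): offset=2, physical=[A,B,i,D,E], logical=[i,D,E,A,B]
After op 3 (rotate(-2)): offset=0, physical=[A,B,i,D,E], logical=[A,B,i,D,E]
After op 4 (swap(3, 0)): offset=0, physical=[D,B,i,A,E], logical=[D,B,i,A,E]
After op 5 (rotate(+1)): offset=1, physical=[D,B,i,A,E], logical=[B,i,A,E,D]
After op 6 (swap(1, 0)): offset=1, physical=[D,i,B,A,E], logical=[i,B,A,E,D]
After op 7 (rotate(-3)): offset=3, physical=[D,i,B,A,E], logical=[A,E,D,i,B]
After op 8 (swap(1, 4)): offset=3, physical=[D,i,E,A,B], logical=[A,B,D,i,E]
After op 9 (swap(2, 1)): offset=3, physical=[B,i,E,A,D], logical=[A,D,B,i,E]
After op 10 (swap(2, 4)): offset=3, physical=[E,i,B,A,D], logical=[A,D,E,i,B]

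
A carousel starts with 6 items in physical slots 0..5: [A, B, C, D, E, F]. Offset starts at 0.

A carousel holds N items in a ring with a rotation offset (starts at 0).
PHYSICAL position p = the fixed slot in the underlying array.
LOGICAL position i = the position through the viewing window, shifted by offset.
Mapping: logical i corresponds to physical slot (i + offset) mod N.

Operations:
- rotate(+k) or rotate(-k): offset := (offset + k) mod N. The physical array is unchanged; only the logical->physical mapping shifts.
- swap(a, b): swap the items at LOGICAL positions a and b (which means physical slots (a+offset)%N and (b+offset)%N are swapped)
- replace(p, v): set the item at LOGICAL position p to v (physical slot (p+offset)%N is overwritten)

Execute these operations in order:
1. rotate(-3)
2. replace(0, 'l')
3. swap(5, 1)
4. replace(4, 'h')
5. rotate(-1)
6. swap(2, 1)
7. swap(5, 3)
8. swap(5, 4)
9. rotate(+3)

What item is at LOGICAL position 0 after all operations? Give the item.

Answer: h

Derivation:
After op 1 (rotate(-3)): offset=3, physical=[A,B,C,D,E,F], logical=[D,E,F,A,B,C]
After op 2 (replace(0, 'l')): offset=3, physical=[A,B,C,l,E,F], logical=[l,E,F,A,B,C]
After op 3 (swap(5, 1)): offset=3, physical=[A,B,E,l,C,F], logical=[l,C,F,A,B,E]
After op 4 (replace(4, 'h')): offset=3, physical=[A,h,E,l,C,F], logical=[l,C,F,A,h,E]
After op 5 (rotate(-1)): offset=2, physical=[A,h,E,l,C,F], logical=[E,l,C,F,A,h]
After op 6 (swap(2, 1)): offset=2, physical=[A,h,E,C,l,F], logical=[E,C,l,F,A,h]
After op 7 (swap(5, 3)): offset=2, physical=[A,F,E,C,l,h], logical=[E,C,l,h,A,F]
After op 8 (swap(5, 4)): offset=2, physical=[F,A,E,C,l,h], logical=[E,C,l,h,F,A]
After op 9 (rotate(+3)): offset=5, physical=[F,A,E,C,l,h], logical=[h,F,A,E,C,l]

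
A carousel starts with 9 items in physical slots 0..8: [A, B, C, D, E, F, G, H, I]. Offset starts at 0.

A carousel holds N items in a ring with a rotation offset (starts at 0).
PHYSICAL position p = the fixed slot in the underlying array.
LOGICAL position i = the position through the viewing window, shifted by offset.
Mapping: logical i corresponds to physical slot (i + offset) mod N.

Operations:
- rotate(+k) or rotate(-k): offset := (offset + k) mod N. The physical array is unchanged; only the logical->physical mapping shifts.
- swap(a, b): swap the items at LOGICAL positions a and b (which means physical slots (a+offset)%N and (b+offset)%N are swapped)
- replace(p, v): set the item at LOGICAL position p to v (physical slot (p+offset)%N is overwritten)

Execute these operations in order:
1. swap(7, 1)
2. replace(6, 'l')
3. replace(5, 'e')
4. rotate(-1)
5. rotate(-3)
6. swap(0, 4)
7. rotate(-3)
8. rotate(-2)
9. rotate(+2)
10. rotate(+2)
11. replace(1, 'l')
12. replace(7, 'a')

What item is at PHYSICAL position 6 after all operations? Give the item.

After op 1 (swap(7, 1)): offset=0, physical=[A,H,C,D,E,F,G,B,I], logical=[A,H,C,D,E,F,G,B,I]
After op 2 (replace(6, 'l')): offset=0, physical=[A,H,C,D,E,F,l,B,I], logical=[A,H,C,D,E,F,l,B,I]
After op 3 (replace(5, 'e')): offset=0, physical=[A,H,C,D,E,e,l,B,I], logical=[A,H,C,D,E,e,l,B,I]
After op 4 (rotate(-1)): offset=8, physical=[A,H,C,D,E,e,l,B,I], logical=[I,A,H,C,D,E,e,l,B]
After op 5 (rotate(-3)): offset=5, physical=[A,H,C,D,E,e,l,B,I], logical=[e,l,B,I,A,H,C,D,E]
After op 6 (swap(0, 4)): offset=5, physical=[e,H,C,D,E,A,l,B,I], logical=[A,l,B,I,e,H,C,D,E]
After op 7 (rotate(-3)): offset=2, physical=[e,H,C,D,E,A,l,B,I], logical=[C,D,E,A,l,B,I,e,H]
After op 8 (rotate(-2)): offset=0, physical=[e,H,C,D,E,A,l,B,I], logical=[e,H,C,D,E,A,l,B,I]
After op 9 (rotate(+2)): offset=2, physical=[e,H,C,D,E,A,l,B,I], logical=[C,D,E,A,l,B,I,e,H]
After op 10 (rotate(+2)): offset=4, physical=[e,H,C,D,E,A,l,B,I], logical=[E,A,l,B,I,e,H,C,D]
After op 11 (replace(1, 'l')): offset=4, physical=[e,H,C,D,E,l,l,B,I], logical=[E,l,l,B,I,e,H,C,D]
After op 12 (replace(7, 'a')): offset=4, physical=[e,H,a,D,E,l,l,B,I], logical=[E,l,l,B,I,e,H,a,D]

Answer: l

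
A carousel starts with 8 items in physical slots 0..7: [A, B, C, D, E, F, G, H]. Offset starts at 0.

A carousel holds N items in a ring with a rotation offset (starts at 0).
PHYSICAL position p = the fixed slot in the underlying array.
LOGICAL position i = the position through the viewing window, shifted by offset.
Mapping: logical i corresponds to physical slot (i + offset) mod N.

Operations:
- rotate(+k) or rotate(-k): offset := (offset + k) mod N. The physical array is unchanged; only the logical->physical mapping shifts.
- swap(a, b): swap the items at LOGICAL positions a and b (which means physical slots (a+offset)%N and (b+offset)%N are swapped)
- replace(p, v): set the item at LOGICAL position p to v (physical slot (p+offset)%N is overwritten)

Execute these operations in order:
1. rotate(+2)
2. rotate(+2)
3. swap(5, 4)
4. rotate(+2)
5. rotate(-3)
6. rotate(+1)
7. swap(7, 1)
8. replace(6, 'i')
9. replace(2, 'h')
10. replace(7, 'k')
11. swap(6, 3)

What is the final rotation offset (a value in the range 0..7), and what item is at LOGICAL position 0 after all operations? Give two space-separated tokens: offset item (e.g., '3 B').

After op 1 (rotate(+2)): offset=2, physical=[A,B,C,D,E,F,G,H], logical=[C,D,E,F,G,H,A,B]
After op 2 (rotate(+2)): offset=4, physical=[A,B,C,D,E,F,G,H], logical=[E,F,G,H,A,B,C,D]
After op 3 (swap(5, 4)): offset=4, physical=[B,A,C,D,E,F,G,H], logical=[E,F,G,H,B,A,C,D]
After op 4 (rotate(+2)): offset=6, physical=[B,A,C,D,E,F,G,H], logical=[G,H,B,A,C,D,E,F]
After op 5 (rotate(-3)): offset=3, physical=[B,A,C,D,E,F,G,H], logical=[D,E,F,G,H,B,A,C]
After op 6 (rotate(+1)): offset=4, physical=[B,A,C,D,E,F,G,H], logical=[E,F,G,H,B,A,C,D]
After op 7 (swap(7, 1)): offset=4, physical=[B,A,C,F,E,D,G,H], logical=[E,D,G,H,B,A,C,F]
After op 8 (replace(6, 'i')): offset=4, physical=[B,A,i,F,E,D,G,H], logical=[E,D,G,H,B,A,i,F]
After op 9 (replace(2, 'h')): offset=4, physical=[B,A,i,F,E,D,h,H], logical=[E,D,h,H,B,A,i,F]
After op 10 (replace(7, 'k')): offset=4, physical=[B,A,i,k,E,D,h,H], logical=[E,D,h,H,B,A,i,k]
After op 11 (swap(6, 3)): offset=4, physical=[B,A,H,k,E,D,h,i], logical=[E,D,h,i,B,A,H,k]

Answer: 4 E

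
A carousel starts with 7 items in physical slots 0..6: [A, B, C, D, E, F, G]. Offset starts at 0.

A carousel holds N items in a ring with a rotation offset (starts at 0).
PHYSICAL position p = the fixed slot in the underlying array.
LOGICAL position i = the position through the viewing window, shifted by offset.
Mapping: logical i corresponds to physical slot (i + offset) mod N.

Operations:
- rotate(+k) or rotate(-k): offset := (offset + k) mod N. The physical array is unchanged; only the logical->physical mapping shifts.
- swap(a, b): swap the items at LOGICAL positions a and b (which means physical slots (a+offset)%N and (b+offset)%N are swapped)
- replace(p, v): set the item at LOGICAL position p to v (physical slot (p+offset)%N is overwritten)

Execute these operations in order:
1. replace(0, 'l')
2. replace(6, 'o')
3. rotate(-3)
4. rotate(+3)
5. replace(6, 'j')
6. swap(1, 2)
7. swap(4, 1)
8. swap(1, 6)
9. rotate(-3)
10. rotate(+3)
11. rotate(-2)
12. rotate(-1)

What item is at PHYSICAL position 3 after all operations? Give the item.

After op 1 (replace(0, 'l')): offset=0, physical=[l,B,C,D,E,F,G], logical=[l,B,C,D,E,F,G]
After op 2 (replace(6, 'o')): offset=0, physical=[l,B,C,D,E,F,o], logical=[l,B,C,D,E,F,o]
After op 3 (rotate(-3)): offset=4, physical=[l,B,C,D,E,F,o], logical=[E,F,o,l,B,C,D]
After op 4 (rotate(+3)): offset=0, physical=[l,B,C,D,E,F,o], logical=[l,B,C,D,E,F,o]
After op 5 (replace(6, 'j')): offset=0, physical=[l,B,C,D,E,F,j], logical=[l,B,C,D,E,F,j]
After op 6 (swap(1, 2)): offset=0, physical=[l,C,B,D,E,F,j], logical=[l,C,B,D,E,F,j]
After op 7 (swap(4, 1)): offset=0, physical=[l,E,B,D,C,F,j], logical=[l,E,B,D,C,F,j]
After op 8 (swap(1, 6)): offset=0, physical=[l,j,B,D,C,F,E], logical=[l,j,B,D,C,F,E]
After op 9 (rotate(-3)): offset=4, physical=[l,j,B,D,C,F,E], logical=[C,F,E,l,j,B,D]
After op 10 (rotate(+3)): offset=0, physical=[l,j,B,D,C,F,E], logical=[l,j,B,D,C,F,E]
After op 11 (rotate(-2)): offset=5, physical=[l,j,B,D,C,F,E], logical=[F,E,l,j,B,D,C]
After op 12 (rotate(-1)): offset=4, physical=[l,j,B,D,C,F,E], logical=[C,F,E,l,j,B,D]

Answer: D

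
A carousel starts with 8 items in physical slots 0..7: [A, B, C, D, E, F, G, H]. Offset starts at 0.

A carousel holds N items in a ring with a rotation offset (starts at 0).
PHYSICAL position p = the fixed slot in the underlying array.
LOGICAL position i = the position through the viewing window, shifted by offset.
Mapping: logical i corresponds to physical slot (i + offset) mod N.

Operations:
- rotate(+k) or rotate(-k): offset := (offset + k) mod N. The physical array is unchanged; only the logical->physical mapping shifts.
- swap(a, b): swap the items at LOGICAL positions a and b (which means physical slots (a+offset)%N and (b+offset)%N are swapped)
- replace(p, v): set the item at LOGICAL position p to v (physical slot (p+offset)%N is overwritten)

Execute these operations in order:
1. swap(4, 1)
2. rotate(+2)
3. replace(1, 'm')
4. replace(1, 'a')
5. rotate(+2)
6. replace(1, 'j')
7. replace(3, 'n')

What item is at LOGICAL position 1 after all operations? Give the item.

Answer: j

Derivation:
After op 1 (swap(4, 1)): offset=0, physical=[A,E,C,D,B,F,G,H], logical=[A,E,C,D,B,F,G,H]
After op 2 (rotate(+2)): offset=2, physical=[A,E,C,D,B,F,G,H], logical=[C,D,B,F,G,H,A,E]
After op 3 (replace(1, 'm')): offset=2, physical=[A,E,C,m,B,F,G,H], logical=[C,m,B,F,G,H,A,E]
After op 4 (replace(1, 'a')): offset=2, physical=[A,E,C,a,B,F,G,H], logical=[C,a,B,F,G,H,A,E]
After op 5 (rotate(+2)): offset=4, physical=[A,E,C,a,B,F,G,H], logical=[B,F,G,H,A,E,C,a]
After op 6 (replace(1, 'j')): offset=4, physical=[A,E,C,a,B,j,G,H], logical=[B,j,G,H,A,E,C,a]
After op 7 (replace(3, 'n')): offset=4, physical=[A,E,C,a,B,j,G,n], logical=[B,j,G,n,A,E,C,a]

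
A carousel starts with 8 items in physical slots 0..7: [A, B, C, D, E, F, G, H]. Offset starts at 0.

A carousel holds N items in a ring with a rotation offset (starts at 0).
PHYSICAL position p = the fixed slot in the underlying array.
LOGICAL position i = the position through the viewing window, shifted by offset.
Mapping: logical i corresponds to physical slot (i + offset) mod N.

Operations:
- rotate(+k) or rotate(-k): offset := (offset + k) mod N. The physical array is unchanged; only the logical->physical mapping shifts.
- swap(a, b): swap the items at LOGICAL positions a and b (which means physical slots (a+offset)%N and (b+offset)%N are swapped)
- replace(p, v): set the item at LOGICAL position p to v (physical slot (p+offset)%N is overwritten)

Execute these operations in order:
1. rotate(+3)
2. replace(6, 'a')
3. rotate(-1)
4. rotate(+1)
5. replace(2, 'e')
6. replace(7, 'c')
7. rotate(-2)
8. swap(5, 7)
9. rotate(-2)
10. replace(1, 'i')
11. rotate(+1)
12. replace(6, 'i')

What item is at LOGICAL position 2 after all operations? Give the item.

After op 1 (rotate(+3)): offset=3, physical=[A,B,C,D,E,F,G,H], logical=[D,E,F,G,H,A,B,C]
After op 2 (replace(6, 'a')): offset=3, physical=[A,a,C,D,E,F,G,H], logical=[D,E,F,G,H,A,a,C]
After op 3 (rotate(-1)): offset=2, physical=[A,a,C,D,E,F,G,H], logical=[C,D,E,F,G,H,A,a]
After op 4 (rotate(+1)): offset=3, physical=[A,a,C,D,E,F,G,H], logical=[D,E,F,G,H,A,a,C]
After op 5 (replace(2, 'e')): offset=3, physical=[A,a,C,D,E,e,G,H], logical=[D,E,e,G,H,A,a,C]
After op 6 (replace(7, 'c')): offset=3, physical=[A,a,c,D,E,e,G,H], logical=[D,E,e,G,H,A,a,c]
After op 7 (rotate(-2)): offset=1, physical=[A,a,c,D,E,e,G,H], logical=[a,c,D,E,e,G,H,A]
After op 8 (swap(5, 7)): offset=1, physical=[G,a,c,D,E,e,A,H], logical=[a,c,D,E,e,A,H,G]
After op 9 (rotate(-2)): offset=7, physical=[G,a,c,D,E,e,A,H], logical=[H,G,a,c,D,E,e,A]
After op 10 (replace(1, 'i')): offset=7, physical=[i,a,c,D,E,e,A,H], logical=[H,i,a,c,D,E,e,A]
After op 11 (rotate(+1)): offset=0, physical=[i,a,c,D,E,e,A,H], logical=[i,a,c,D,E,e,A,H]
After op 12 (replace(6, 'i')): offset=0, physical=[i,a,c,D,E,e,i,H], logical=[i,a,c,D,E,e,i,H]

Answer: c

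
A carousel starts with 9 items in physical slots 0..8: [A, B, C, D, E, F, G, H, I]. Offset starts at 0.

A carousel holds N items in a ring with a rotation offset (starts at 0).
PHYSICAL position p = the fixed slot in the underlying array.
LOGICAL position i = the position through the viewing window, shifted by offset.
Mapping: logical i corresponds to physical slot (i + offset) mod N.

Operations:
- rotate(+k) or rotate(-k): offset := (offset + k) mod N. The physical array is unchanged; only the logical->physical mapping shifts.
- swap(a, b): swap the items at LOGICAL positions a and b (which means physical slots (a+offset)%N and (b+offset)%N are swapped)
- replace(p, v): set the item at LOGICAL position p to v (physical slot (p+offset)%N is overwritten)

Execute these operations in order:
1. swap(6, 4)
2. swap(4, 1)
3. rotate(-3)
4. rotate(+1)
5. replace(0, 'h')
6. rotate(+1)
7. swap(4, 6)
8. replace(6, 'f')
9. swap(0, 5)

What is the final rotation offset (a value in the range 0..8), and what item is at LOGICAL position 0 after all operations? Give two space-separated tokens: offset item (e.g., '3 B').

Answer: 8 B

Derivation:
After op 1 (swap(6, 4)): offset=0, physical=[A,B,C,D,G,F,E,H,I], logical=[A,B,C,D,G,F,E,H,I]
After op 2 (swap(4, 1)): offset=0, physical=[A,G,C,D,B,F,E,H,I], logical=[A,G,C,D,B,F,E,H,I]
After op 3 (rotate(-3)): offset=6, physical=[A,G,C,D,B,F,E,H,I], logical=[E,H,I,A,G,C,D,B,F]
After op 4 (rotate(+1)): offset=7, physical=[A,G,C,D,B,F,E,H,I], logical=[H,I,A,G,C,D,B,F,E]
After op 5 (replace(0, 'h')): offset=7, physical=[A,G,C,D,B,F,E,h,I], logical=[h,I,A,G,C,D,B,F,E]
After op 6 (rotate(+1)): offset=8, physical=[A,G,C,D,B,F,E,h,I], logical=[I,A,G,C,D,B,F,E,h]
After op 7 (swap(4, 6)): offset=8, physical=[A,G,C,F,B,D,E,h,I], logical=[I,A,G,C,F,B,D,E,h]
After op 8 (replace(6, 'f')): offset=8, physical=[A,G,C,F,B,f,E,h,I], logical=[I,A,G,C,F,B,f,E,h]
After op 9 (swap(0, 5)): offset=8, physical=[A,G,C,F,I,f,E,h,B], logical=[B,A,G,C,F,I,f,E,h]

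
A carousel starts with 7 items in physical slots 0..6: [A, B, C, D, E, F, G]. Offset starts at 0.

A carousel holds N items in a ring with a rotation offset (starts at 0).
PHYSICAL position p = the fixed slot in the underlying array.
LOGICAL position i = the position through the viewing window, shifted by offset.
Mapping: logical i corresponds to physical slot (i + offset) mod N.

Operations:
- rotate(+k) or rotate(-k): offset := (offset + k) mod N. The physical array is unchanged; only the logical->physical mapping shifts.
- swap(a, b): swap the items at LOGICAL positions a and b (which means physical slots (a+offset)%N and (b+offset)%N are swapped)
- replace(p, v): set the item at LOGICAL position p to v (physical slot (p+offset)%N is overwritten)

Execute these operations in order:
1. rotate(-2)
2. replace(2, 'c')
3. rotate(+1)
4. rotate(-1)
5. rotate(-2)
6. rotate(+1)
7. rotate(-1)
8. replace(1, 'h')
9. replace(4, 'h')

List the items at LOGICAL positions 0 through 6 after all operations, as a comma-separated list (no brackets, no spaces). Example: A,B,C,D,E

After op 1 (rotate(-2)): offset=5, physical=[A,B,C,D,E,F,G], logical=[F,G,A,B,C,D,E]
After op 2 (replace(2, 'c')): offset=5, physical=[c,B,C,D,E,F,G], logical=[F,G,c,B,C,D,E]
After op 3 (rotate(+1)): offset=6, physical=[c,B,C,D,E,F,G], logical=[G,c,B,C,D,E,F]
After op 4 (rotate(-1)): offset=5, physical=[c,B,C,D,E,F,G], logical=[F,G,c,B,C,D,E]
After op 5 (rotate(-2)): offset=3, physical=[c,B,C,D,E,F,G], logical=[D,E,F,G,c,B,C]
After op 6 (rotate(+1)): offset=4, physical=[c,B,C,D,E,F,G], logical=[E,F,G,c,B,C,D]
After op 7 (rotate(-1)): offset=3, physical=[c,B,C,D,E,F,G], logical=[D,E,F,G,c,B,C]
After op 8 (replace(1, 'h')): offset=3, physical=[c,B,C,D,h,F,G], logical=[D,h,F,G,c,B,C]
After op 9 (replace(4, 'h')): offset=3, physical=[h,B,C,D,h,F,G], logical=[D,h,F,G,h,B,C]

Answer: D,h,F,G,h,B,C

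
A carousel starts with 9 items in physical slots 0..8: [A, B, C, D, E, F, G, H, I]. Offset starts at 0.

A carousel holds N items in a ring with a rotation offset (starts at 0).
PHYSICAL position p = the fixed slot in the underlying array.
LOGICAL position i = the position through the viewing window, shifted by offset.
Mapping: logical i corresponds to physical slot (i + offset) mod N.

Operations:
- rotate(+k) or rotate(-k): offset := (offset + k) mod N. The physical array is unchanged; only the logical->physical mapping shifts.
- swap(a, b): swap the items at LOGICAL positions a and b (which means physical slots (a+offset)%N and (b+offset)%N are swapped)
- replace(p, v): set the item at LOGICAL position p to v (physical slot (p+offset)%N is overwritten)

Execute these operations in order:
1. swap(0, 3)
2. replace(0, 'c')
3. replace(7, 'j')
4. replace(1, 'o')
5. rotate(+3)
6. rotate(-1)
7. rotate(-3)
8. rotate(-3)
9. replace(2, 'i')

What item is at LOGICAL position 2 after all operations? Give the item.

Answer: i

Derivation:
After op 1 (swap(0, 3)): offset=0, physical=[D,B,C,A,E,F,G,H,I], logical=[D,B,C,A,E,F,G,H,I]
After op 2 (replace(0, 'c')): offset=0, physical=[c,B,C,A,E,F,G,H,I], logical=[c,B,C,A,E,F,G,H,I]
After op 3 (replace(7, 'j')): offset=0, physical=[c,B,C,A,E,F,G,j,I], logical=[c,B,C,A,E,F,G,j,I]
After op 4 (replace(1, 'o')): offset=0, physical=[c,o,C,A,E,F,G,j,I], logical=[c,o,C,A,E,F,G,j,I]
After op 5 (rotate(+3)): offset=3, physical=[c,o,C,A,E,F,G,j,I], logical=[A,E,F,G,j,I,c,o,C]
After op 6 (rotate(-1)): offset=2, physical=[c,o,C,A,E,F,G,j,I], logical=[C,A,E,F,G,j,I,c,o]
After op 7 (rotate(-3)): offset=8, physical=[c,o,C,A,E,F,G,j,I], logical=[I,c,o,C,A,E,F,G,j]
After op 8 (rotate(-3)): offset=5, physical=[c,o,C,A,E,F,G,j,I], logical=[F,G,j,I,c,o,C,A,E]
After op 9 (replace(2, 'i')): offset=5, physical=[c,o,C,A,E,F,G,i,I], logical=[F,G,i,I,c,o,C,A,E]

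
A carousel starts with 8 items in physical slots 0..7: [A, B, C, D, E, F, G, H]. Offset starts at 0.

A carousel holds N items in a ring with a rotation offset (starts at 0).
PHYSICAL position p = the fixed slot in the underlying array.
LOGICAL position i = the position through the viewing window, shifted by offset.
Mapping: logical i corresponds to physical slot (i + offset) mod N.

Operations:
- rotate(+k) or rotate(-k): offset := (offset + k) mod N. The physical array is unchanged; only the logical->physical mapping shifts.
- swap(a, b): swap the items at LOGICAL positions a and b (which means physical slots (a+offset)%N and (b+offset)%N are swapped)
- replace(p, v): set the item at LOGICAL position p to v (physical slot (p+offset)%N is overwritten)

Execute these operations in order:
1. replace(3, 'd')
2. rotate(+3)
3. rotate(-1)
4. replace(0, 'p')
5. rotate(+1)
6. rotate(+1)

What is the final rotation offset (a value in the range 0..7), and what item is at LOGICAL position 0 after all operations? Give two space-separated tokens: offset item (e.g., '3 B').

Answer: 4 E

Derivation:
After op 1 (replace(3, 'd')): offset=0, physical=[A,B,C,d,E,F,G,H], logical=[A,B,C,d,E,F,G,H]
After op 2 (rotate(+3)): offset=3, physical=[A,B,C,d,E,F,G,H], logical=[d,E,F,G,H,A,B,C]
After op 3 (rotate(-1)): offset=2, physical=[A,B,C,d,E,F,G,H], logical=[C,d,E,F,G,H,A,B]
After op 4 (replace(0, 'p')): offset=2, physical=[A,B,p,d,E,F,G,H], logical=[p,d,E,F,G,H,A,B]
After op 5 (rotate(+1)): offset=3, physical=[A,B,p,d,E,F,G,H], logical=[d,E,F,G,H,A,B,p]
After op 6 (rotate(+1)): offset=4, physical=[A,B,p,d,E,F,G,H], logical=[E,F,G,H,A,B,p,d]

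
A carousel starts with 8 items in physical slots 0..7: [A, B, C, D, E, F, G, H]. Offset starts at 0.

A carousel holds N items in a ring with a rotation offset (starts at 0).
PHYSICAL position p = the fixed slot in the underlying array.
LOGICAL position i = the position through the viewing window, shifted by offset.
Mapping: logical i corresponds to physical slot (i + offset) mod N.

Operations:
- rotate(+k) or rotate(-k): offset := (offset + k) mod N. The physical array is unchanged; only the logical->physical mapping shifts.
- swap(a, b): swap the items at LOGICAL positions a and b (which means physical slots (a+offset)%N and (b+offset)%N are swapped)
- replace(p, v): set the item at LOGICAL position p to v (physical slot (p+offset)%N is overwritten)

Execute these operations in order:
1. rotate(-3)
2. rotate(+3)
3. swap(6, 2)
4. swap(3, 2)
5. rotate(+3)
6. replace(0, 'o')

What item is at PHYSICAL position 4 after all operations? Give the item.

Answer: E

Derivation:
After op 1 (rotate(-3)): offset=5, physical=[A,B,C,D,E,F,G,H], logical=[F,G,H,A,B,C,D,E]
After op 2 (rotate(+3)): offset=0, physical=[A,B,C,D,E,F,G,H], logical=[A,B,C,D,E,F,G,H]
After op 3 (swap(6, 2)): offset=0, physical=[A,B,G,D,E,F,C,H], logical=[A,B,G,D,E,F,C,H]
After op 4 (swap(3, 2)): offset=0, physical=[A,B,D,G,E,F,C,H], logical=[A,B,D,G,E,F,C,H]
After op 5 (rotate(+3)): offset=3, physical=[A,B,D,G,E,F,C,H], logical=[G,E,F,C,H,A,B,D]
After op 6 (replace(0, 'o')): offset=3, physical=[A,B,D,o,E,F,C,H], logical=[o,E,F,C,H,A,B,D]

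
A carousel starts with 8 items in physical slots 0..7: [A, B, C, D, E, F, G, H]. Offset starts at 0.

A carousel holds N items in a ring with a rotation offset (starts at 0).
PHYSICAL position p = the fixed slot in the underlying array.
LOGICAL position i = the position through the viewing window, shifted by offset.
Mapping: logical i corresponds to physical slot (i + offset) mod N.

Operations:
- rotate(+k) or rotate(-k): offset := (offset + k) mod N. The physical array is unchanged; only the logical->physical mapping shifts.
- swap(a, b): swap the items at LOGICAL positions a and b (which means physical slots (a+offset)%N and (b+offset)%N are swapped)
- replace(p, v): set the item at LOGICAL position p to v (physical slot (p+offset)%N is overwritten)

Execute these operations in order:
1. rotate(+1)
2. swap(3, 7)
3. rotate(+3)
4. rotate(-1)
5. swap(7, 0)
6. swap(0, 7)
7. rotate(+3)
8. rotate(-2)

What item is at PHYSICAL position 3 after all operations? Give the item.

After op 1 (rotate(+1)): offset=1, physical=[A,B,C,D,E,F,G,H], logical=[B,C,D,E,F,G,H,A]
After op 2 (swap(3, 7)): offset=1, physical=[E,B,C,D,A,F,G,H], logical=[B,C,D,A,F,G,H,E]
After op 3 (rotate(+3)): offset=4, physical=[E,B,C,D,A,F,G,H], logical=[A,F,G,H,E,B,C,D]
After op 4 (rotate(-1)): offset=3, physical=[E,B,C,D,A,F,G,H], logical=[D,A,F,G,H,E,B,C]
After op 5 (swap(7, 0)): offset=3, physical=[E,B,D,C,A,F,G,H], logical=[C,A,F,G,H,E,B,D]
After op 6 (swap(0, 7)): offset=3, physical=[E,B,C,D,A,F,G,H], logical=[D,A,F,G,H,E,B,C]
After op 7 (rotate(+3)): offset=6, physical=[E,B,C,D,A,F,G,H], logical=[G,H,E,B,C,D,A,F]
After op 8 (rotate(-2)): offset=4, physical=[E,B,C,D,A,F,G,H], logical=[A,F,G,H,E,B,C,D]

Answer: D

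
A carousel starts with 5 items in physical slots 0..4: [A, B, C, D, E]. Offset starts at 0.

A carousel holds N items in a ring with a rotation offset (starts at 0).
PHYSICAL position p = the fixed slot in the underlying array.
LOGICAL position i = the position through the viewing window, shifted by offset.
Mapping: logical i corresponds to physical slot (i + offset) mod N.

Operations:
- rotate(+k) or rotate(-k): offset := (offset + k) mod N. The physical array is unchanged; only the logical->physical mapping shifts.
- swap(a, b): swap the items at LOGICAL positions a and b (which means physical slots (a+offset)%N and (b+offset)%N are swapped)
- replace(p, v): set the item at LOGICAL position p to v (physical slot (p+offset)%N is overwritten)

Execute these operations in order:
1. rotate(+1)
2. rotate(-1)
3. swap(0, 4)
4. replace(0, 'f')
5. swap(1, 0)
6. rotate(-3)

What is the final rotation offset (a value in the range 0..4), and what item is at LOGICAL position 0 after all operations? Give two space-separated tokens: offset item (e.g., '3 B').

Answer: 2 C

Derivation:
After op 1 (rotate(+1)): offset=1, physical=[A,B,C,D,E], logical=[B,C,D,E,A]
After op 2 (rotate(-1)): offset=0, physical=[A,B,C,D,E], logical=[A,B,C,D,E]
After op 3 (swap(0, 4)): offset=0, physical=[E,B,C,D,A], logical=[E,B,C,D,A]
After op 4 (replace(0, 'f')): offset=0, physical=[f,B,C,D,A], logical=[f,B,C,D,A]
After op 5 (swap(1, 0)): offset=0, physical=[B,f,C,D,A], logical=[B,f,C,D,A]
After op 6 (rotate(-3)): offset=2, physical=[B,f,C,D,A], logical=[C,D,A,B,f]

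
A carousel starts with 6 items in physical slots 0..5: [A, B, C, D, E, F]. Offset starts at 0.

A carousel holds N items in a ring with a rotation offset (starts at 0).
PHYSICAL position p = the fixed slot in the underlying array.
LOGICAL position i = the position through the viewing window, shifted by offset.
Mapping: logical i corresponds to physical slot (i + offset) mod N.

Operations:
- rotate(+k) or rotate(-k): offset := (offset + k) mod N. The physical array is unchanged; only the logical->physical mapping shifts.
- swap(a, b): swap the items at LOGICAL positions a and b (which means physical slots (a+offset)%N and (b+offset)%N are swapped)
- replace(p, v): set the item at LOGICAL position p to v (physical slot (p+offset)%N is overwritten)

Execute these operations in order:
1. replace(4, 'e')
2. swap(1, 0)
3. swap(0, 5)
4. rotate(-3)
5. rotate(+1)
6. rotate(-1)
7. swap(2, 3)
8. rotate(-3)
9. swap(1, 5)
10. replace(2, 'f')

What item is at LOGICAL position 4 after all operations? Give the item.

Answer: e

Derivation:
After op 1 (replace(4, 'e')): offset=0, physical=[A,B,C,D,e,F], logical=[A,B,C,D,e,F]
After op 2 (swap(1, 0)): offset=0, physical=[B,A,C,D,e,F], logical=[B,A,C,D,e,F]
After op 3 (swap(0, 5)): offset=0, physical=[F,A,C,D,e,B], logical=[F,A,C,D,e,B]
After op 4 (rotate(-3)): offset=3, physical=[F,A,C,D,e,B], logical=[D,e,B,F,A,C]
After op 5 (rotate(+1)): offset=4, physical=[F,A,C,D,e,B], logical=[e,B,F,A,C,D]
After op 6 (rotate(-1)): offset=3, physical=[F,A,C,D,e,B], logical=[D,e,B,F,A,C]
After op 7 (swap(2, 3)): offset=3, physical=[B,A,C,D,e,F], logical=[D,e,F,B,A,C]
After op 8 (rotate(-3)): offset=0, physical=[B,A,C,D,e,F], logical=[B,A,C,D,e,F]
After op 9 (swap(1, 5)): offset=0, physical=[B,F,C,D,e,A], logical=[B,F,C,D,e,A]
After op 10 (replace(2, 'f')): offset=0, physical=[B,F,f,D,e,A], logical=[B,F,f,D,e,A]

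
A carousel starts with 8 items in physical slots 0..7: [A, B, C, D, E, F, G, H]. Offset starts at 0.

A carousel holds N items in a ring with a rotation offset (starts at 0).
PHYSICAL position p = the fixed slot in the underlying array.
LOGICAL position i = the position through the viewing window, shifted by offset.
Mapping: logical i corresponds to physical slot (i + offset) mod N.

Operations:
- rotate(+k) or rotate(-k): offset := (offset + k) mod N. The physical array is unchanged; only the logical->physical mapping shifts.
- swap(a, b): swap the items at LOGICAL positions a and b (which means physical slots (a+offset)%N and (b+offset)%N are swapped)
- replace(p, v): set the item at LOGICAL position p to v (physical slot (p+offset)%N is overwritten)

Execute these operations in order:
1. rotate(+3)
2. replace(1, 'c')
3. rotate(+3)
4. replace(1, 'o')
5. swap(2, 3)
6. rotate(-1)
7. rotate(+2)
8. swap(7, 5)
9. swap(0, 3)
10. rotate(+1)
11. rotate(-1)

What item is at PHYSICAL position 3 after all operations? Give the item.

Answer: D

Derivation:
After op 1 (rotate(+3)): offset=3, physical=[A,B,C,D,E,F,G,H], logical=[D,E,F,G,H,A,B,C]
After op 2 (replace(1, 'c')): offset=3, physical=[A,B,C,D,c,F,G,H], logical=[D,c,F,G,H,A,B,C]
After op 3 (rotate(+3)): offset=6, physical=[A,B,C,D,c,F,G,H], logical=[G,H,A,B,C,D,c,F]
After op 4 (replace(1, 'o')): offset=6, physical=[A,B,C,D,c,F,G,o], logical=[G,o,A,B,C,D,c,F]
After op 5 (swap(2, 3)): offset=6, physical=[B,A,C,D,c,F,G,o], logical=[G,o,B,A,C,D,c,F]
After op 6 (rotate(-1)): offset=5, physical=[B,A,C,D,c,F,G,o], logical=[F,G,o,B,A,C,D,c]
After op 7 (rotate(+2)): offset=7, physical=[B,A,C,D,c,F,G,o], logical=[o,B,A,C,D,c,F,G]
After op 8 (swap(7, 5)): offset=7, physical=[B,A,C,D,G,F,c,o], logical=[o,B,A,C,D,G,F,c]
After op 9 (swap(0, 3)): offset=7, physical=[B,A,o,D,G,F,c,C], logical=[C,B,A,o,D,G,F,c]
After op 10 (rotate(+1)): offset=0, physical=[B,A,o,D,G,F,c,C], logical=[B,A,o,D,G,F,c,C]
After op 11 (rotate(-1)): offset=7, physical=[B,A,o,D,G,F,c,C], logical=[C,B,A,o,D,G,F,c]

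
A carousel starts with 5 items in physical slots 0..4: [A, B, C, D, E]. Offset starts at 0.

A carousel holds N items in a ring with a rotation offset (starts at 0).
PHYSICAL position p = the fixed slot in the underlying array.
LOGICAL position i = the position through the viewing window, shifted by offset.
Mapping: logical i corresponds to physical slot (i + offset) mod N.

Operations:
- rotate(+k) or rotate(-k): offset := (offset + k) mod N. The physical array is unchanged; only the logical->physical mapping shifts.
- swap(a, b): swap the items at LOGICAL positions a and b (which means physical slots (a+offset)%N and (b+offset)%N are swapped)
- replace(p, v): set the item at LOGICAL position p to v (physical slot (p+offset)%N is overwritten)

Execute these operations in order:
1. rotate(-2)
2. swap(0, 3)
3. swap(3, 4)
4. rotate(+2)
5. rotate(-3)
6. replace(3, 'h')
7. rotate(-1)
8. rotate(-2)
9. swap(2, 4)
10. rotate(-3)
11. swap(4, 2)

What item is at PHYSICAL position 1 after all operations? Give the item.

Answer: B

Derivation:
After op 1 (rotate(-2)): offset=3, physical=[A,B,C,D,E], logical=[D,E,A,B,C]
After op 2 (swap(0, 3)): offset=3, physical=[A,D,C,B,E], logical=[B,E,A,D,C]
After op 3 (swap(3, 4)): offset=3, physical=[A,C,D,B,E], logical=[B,E,A,C,D]
After op 4 (rotate(+2)): offset=0, physical=[A,C,D,B,E], logical=[A,C,D,B,E]
After op 5 (rotate(-3)): offset=2, physical=[A,C,D,B,E], logical=[D,B,E,A,C]
After op 6 (replace(3, 'h')): offset=2, physical=[h,C,D,B,E], logical=[D,B,E,h,C]
After op 7 (rotate(-1)): offset=1, physical=[h,C,D,B,E], logical=[C,D,B,E,h]
After op 8 (rotate(-2)): offset=4, physical=[h,C,D,B,E], logical=[E,h,C,D,B]
After op 9 (swap(2, 4)): offset=4, physical=[h,B,D,C,E], logical=[E,h,B,D,C]
After op 10 (rotate(-3)): offset=1, physical=[h,B,D,C,E], logical=[B,D,C,E,h]
After op 11 (swap(4, 2)): offset=1, physical=[C,B,D,h,E], logical=[B,D,h,E,C]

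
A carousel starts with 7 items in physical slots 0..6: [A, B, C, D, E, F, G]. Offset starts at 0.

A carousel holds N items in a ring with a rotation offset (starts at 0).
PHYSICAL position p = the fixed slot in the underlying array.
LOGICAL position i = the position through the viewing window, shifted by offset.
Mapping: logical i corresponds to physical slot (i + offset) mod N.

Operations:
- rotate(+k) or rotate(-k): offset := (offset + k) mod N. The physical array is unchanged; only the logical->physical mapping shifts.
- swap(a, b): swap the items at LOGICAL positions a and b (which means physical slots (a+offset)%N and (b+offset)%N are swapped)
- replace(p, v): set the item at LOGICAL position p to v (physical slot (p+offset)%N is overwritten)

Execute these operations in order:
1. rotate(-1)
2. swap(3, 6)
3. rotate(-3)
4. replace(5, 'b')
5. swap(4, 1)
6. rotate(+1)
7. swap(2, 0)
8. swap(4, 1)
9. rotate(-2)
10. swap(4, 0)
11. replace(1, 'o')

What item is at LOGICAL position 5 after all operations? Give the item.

Answer: E

Derivation:
After op 1 (rotate(-1)): offset=6, physical=[A,B,C,D,E,F,G], logical=[G,A,B,C,D,E,F]
After op 2 (swap(3, 6)): offset=6, physical=[A,B,F,D,E,C,G], logical=[G,A,B,F,D,E,C]
After op 3 (rotate(-3)): offset=3, physical=[A,B,F,D,E,C,G], logical=[D,E,C,G,A,B,F]
After op 4 (replace(5, 'b')): offset=3, physical=[A,b,F,D,E,C,G], logical=[D,E,C,G,A,b,F]
After op 5 (swap(4, 1)): offset=3, physical=[E,b,F,D,A,C,G], logical=[D,A,C,G,E,b,F]
After op 6 (rotate(+1)): offset=4, physical=[E,b,F,D,A,C,G], logical=[A,C,G,E,b,F,D]
After op 7 (swap(2, 0)): offset=4, physical=[E,b,F,D,G,C,A], logical=[G,C,A,E,b,F,D]
After op 8 (swap(4, 1)): offset=4, physical=[E,C,F,D,G,b,A], logical=[G,b,A,E,C,F,D]
After op 9 (rotate(-2)): offset=2, physical=[E,C,F,D,G,b,A], logical=[F,D,G,b,A,E,C]
After op 10 (swap(4, 0)): offset=2, physical=[E,C,A,D,G,b,F], logical=[A,D,G,b,F,E,C]
After op 11 (replace(1, 'o')): offset=2, physical=[E,C,A,o,G,b,F], logical=[A,o,G,b,F,E,C]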